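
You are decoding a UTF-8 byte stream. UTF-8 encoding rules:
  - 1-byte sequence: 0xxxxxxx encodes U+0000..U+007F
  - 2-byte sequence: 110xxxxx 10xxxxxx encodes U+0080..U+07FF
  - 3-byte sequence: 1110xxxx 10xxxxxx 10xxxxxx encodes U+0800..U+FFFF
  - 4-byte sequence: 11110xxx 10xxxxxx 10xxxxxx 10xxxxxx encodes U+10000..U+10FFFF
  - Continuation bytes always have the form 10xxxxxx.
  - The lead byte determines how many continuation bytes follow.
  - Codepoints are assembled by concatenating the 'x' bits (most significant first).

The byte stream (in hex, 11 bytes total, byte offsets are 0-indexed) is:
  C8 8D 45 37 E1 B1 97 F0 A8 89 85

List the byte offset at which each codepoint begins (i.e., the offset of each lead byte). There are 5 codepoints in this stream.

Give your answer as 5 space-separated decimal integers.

Answer: 0 2 3 4 7

Derivation:
Byte[0]=C8: 2-byte lead, need 1 cont bytes. acc=0x8
Byte[1]=8D: continuation. acc=(acc<<6)|0x0D=0x20D
Completed: cp=U+020D (starts at byte 0)
Byte[2]=45: 1-byte ASCII. cp=U+0045
Byte[3]=37: 1-byte ASCII. cp=U+0037
Byte[4]=E1: 3-byte lead, need 2 cont bytes. acc=0x1
Byte[5]=B1: continuation. acc=(acc<<6)|0x31=0x71
Byte[6]=97: continuation. acc=(acc<<6)|0x17=0x1C57
Completed: cp=U+1C57 (starts at byte 4)
Byte[7]=F0: 4-byte lead, need 3 cont bytes. acc=0x0
Byte[8]=A8: continuation. acc=(acc<<6)|0x28=0x28
Byte[9]=89: continuation. acc=(acc<<6)|0x09=0xA09
Byte[10]=85: continuation. acc=(acc<<6)|0x05=0x28245
Completed: cp=U+28245 (starts at byte 7)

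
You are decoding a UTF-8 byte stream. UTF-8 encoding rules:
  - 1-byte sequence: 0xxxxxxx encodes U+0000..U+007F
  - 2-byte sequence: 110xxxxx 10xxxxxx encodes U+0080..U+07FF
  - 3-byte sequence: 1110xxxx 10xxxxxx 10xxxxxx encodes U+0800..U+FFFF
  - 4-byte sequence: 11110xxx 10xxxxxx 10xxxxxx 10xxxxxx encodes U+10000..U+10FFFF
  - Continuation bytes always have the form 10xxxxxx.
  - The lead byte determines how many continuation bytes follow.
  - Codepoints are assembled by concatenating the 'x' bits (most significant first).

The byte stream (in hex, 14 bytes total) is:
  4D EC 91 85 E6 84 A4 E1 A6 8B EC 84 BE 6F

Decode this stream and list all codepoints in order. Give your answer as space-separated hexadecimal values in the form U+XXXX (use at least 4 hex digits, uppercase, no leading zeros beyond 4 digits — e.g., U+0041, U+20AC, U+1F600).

Answer: U+004D U+C445 U+6124 U+198B U+C13E U+006F

Derivation:
Byte[0]=4D: 1-byte ASCII. cp=U+004D
Byte[1]=EC: 3-byte lead, need 2 cont bytes. acc=0xC
Byte[2]=91: continuation. acc=(acc<<6)|0x11=0x311
Byte[3]=85: continuation. acc=(acc<<6)|0x05=0xC445
Completed: cp=U+C445 (starts at byte 1)
Byte[4]=E6: 3-byte lead, need 2 cont bytes. acc=0x6
Byte[5]=84: continuation. acc=(acc<<6)|0x04=0x184
Byte[6]=A4: continuation. acc=(acc<<6)|0x24=0x6124
Completed: cp=U+6124 (starts at byte 4)
Byte[7]=E1: 3-byte lead, need 2 cont bytes. acc=0x1
Byte[8]=A6: continuation. acc=(acc<<6)|0x26=0x66
Byte[9]=8B: continuation. acc=(acc<<6)|0x0B=0x198B
Completed: cp=U+198B (starts at byte 7)
Byte[10]=EC: 3-byte lead, need 2 cont bytes. acc=0xC
Byte[11]=84: continuation. acc=(acc<<6)|0x04=0x304
Byte[12]=BE: continuation. acc=(acc<<6)|0x3E=0xC13E
Completed: cp=U+C13E (starts at byte 10)
Byte[13]=6F: 1-byte ASCII. cp=U+006F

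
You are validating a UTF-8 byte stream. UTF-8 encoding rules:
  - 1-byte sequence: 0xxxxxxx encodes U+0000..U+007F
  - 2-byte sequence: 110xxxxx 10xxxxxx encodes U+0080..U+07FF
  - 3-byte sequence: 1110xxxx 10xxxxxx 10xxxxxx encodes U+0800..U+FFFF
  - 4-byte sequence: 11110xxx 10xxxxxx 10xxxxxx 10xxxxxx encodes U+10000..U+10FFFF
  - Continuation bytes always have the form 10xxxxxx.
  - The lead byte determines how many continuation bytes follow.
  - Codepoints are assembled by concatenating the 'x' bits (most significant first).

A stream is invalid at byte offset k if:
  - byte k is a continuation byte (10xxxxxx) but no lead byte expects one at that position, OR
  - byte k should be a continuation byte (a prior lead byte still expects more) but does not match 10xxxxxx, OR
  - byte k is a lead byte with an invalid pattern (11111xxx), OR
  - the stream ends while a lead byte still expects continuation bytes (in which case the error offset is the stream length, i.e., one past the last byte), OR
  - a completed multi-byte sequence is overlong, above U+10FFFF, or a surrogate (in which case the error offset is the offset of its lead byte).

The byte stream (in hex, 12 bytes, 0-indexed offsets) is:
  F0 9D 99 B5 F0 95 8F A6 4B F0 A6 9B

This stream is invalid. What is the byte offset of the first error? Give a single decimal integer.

Byte[0]=F0: 4-byte lead, need 3 cont bytes. acc=0x0
Byte[1]=9D: continuation. acc=(acc<<6)|0x1D=0x1D
Byte[2]=99: continuation. acc=(acc<<6)|0x19=0x759
Byte[3]=B5: continuation. acc=(acc<<6)|0x35=0x1D675
Completed: cp=U+1D675 (starts at byte 0)
Byte[4]=F0: 4-byte lead, need 3 cont bytes. acc=0x0
Byte[5]=95: continuation. acc=(acc<<6)|0x15=0x15
Byte[6]=8F: continuation. acc=(acc<<6)|0x0F=0x54F
Byte[7]=A6: continuation. acc=(acc<<6)|0x26=0x153E6
Completed: cp=U+153E6 (starts at byte 4)
Byte[8]=4B: 1-byte ASCII. cp=U+004B
Byte[9]=F0: 4-byte lead, need 3 cont bytes. acc=0x0
Byte[10]=A6: continuation. acc=(acc<<6)|0x26=0x26
Byte[11]=9B: continuation. acc=(acc<<6)|0x1B=0x99B
Byte[12]: stream ended, expected continuation. INVALID

Answer: 12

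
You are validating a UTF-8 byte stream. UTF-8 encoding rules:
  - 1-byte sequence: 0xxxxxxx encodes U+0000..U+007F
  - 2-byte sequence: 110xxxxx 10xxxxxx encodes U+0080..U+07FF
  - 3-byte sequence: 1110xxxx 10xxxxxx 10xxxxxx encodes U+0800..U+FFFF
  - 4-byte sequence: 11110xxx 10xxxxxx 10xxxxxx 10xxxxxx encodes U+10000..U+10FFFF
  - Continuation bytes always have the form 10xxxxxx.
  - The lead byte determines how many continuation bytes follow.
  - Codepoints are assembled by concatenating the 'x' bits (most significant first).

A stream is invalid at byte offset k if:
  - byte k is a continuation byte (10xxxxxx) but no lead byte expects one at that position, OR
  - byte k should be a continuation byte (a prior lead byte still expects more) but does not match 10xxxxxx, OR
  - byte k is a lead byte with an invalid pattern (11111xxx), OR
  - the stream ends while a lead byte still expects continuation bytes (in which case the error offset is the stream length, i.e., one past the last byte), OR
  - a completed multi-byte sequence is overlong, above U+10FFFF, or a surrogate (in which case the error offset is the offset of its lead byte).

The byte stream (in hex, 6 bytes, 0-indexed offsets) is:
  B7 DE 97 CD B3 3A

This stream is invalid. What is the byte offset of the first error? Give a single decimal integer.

Answer: 0

Derivation:
Byte[0]=B7: INVALID lead byte (not 0xxx/110x/1110/11110)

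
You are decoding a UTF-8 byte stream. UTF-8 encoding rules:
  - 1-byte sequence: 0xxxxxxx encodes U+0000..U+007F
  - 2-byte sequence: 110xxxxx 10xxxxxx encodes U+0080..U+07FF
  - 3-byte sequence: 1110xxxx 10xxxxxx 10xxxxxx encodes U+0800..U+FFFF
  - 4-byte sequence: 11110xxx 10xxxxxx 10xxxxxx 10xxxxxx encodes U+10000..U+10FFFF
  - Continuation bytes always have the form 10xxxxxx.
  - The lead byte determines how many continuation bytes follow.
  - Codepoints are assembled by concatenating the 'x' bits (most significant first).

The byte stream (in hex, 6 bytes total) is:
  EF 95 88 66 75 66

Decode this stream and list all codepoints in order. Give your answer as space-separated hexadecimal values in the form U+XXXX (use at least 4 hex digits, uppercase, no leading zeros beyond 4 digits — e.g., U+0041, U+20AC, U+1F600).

Answer: U+F548 U+0066 U+0075 U+0066

Derivation:
Byte[0]=EF: 3-byte lead, need 2 cont bytes. acc=0xF
Byte[1]=95: continuation. acc=(acc<<6)|0x15=0x3D5
Byte[2]=88: continuation. acc=(acc<<6)|0x08=0xF548
Completed: cp=U+F548 (starts at byte 0)
Byte[3]=66: 1-byte ASCII. cp=U+0066
Byte[4]=75: 1-byte ASCII. cp=U+0075
Byte[5]=66: 1-byte ASCII. cp=U+0066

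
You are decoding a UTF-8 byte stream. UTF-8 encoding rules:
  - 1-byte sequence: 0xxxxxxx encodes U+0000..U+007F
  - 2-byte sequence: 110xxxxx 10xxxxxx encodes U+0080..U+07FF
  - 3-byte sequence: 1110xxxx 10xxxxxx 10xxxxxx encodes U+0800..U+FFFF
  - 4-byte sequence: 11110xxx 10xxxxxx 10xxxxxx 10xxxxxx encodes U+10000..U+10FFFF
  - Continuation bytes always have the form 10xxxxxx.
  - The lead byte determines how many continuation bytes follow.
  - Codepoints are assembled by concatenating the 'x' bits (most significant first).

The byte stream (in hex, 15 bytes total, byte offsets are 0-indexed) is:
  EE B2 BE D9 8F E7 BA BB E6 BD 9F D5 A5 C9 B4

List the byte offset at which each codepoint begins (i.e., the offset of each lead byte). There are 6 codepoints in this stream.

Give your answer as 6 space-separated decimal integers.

Answer: 0 3 5 8 11 13

Derivation:
Byte[0]=EE: 3-byte lead, need 2 cont bytes. acc=0xE
Byte[1]=B2: continuation. acc=(acc<<6)|0x32=0x3B2
Byte[2]=BE: continuation. acc=(acc<<6)|0x3E=0xECBE
Completed: cp=U+ECBE (starts at byte 0)
Byte[3]=D9: 2-byte lead, need 1 cont bytes. acc=0x19
Byte[4]=8F: continuation. acc=(acc<<6)|0x0F=0x64F
Completed: cp=U+064F (starts at byte 3)
Byte[5]=E7: 3-byte lead, need 2 cont bytes. acc=0x7
Byte[6]=BA: continuation. acc=(acc<<6)|0x3A=0x1FA
Byte[7]=BB: continuation. acc=(acc<<6)|0x3B=0x7EBB
Completed: cp=U+7EBB (starts at byte 5)
Byte[8]=E6: 3-byte lead, need 2 cont bytes. acc=0x6
Byte[9]=BD: continuation. acc=(acc<<6)|0x3D=0x1BD
Byte[10]=9F: continuation. acc=(acc<<6)|0x1F=0x6F5F
Completed: cp=U+6F5F (starts at byte 8)
Byte[11]=D5: 2-byte lead, need 1 cont bytes. acc=0x15
Byte[12]=A5: continuation. acc=(acc<<6)|0x25=0x565
Completed: cp=U+0565 (starts at byte 11)
Byte[13]=C9: 2-byte lead, need 1 cont bytes. acc=0x9
Byte[14]=B4: continuation. acc=(acc<<6)|0x34=0x274
Completed: cp=U+0274 (starts at byte 13)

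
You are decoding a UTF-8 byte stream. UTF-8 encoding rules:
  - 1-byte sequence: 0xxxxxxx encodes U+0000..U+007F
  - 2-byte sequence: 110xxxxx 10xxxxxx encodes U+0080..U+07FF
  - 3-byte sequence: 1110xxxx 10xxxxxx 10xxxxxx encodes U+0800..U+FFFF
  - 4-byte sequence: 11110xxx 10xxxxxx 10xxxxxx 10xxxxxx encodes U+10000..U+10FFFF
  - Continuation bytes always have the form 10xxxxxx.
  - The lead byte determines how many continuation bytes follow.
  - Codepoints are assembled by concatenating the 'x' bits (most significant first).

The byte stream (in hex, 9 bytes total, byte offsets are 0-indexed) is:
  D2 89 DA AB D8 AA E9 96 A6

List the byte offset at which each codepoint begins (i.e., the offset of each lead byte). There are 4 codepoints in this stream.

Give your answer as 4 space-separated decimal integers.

Byte[0]=D2: 2-byte lead, need 1 cont bytes. acc=0x12
Byte[1]=89: continuation. acc=(acc<<6)|0x09=0x489
Completed: cp=U+0489 (starts at byte 0)
Byte[2]=DA: 2-byte lead, need 1 cont bytes. acc=0x1A
Byte[3]=AB: continuation. acc=(acc<<6)|0x2B=0x6AB
Completed: cp=U+06AB (starts at byte 2)
Byte[4]=D8: 2-byte lead, need 1 cont bytes. acc=0x18
Byte[5]=AA: continuation. acc=(acc<<6)|0x2A=0x62A
Completed: cp=U+062A (starts at byte 4)
Byte[6]=E9: 3-byte lead, need 2 cont bytes. acc=0x9
Byte[7]=96: continuation. acc=(acc<<6)|0x16=0x256
Byte[8]=A6: continuation. acc=(acc<<6)|0x26=0x95A6
Completed: cp=U+95A6 (starts at byte 6)

Answer: 0 2 4 6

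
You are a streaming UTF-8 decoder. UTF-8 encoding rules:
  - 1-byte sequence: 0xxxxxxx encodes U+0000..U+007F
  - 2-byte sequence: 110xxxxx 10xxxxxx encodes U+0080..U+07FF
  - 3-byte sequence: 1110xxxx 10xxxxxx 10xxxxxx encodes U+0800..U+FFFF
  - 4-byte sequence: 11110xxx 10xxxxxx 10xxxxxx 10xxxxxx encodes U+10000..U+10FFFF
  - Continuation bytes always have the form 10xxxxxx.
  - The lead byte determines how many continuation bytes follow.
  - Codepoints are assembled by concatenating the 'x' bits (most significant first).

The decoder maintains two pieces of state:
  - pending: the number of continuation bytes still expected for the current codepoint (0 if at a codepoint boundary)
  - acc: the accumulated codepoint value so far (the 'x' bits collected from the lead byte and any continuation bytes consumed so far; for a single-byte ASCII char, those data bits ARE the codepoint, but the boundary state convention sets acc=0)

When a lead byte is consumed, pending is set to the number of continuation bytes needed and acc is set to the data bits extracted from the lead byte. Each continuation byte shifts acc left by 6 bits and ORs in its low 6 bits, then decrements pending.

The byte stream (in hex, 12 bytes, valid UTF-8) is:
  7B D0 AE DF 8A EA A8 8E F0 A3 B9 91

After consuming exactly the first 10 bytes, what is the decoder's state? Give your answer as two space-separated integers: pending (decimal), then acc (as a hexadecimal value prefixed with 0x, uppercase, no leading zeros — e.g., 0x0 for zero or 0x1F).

Byte[0]=7B: 1-byte. pending=0, acc=0x0
Byte[1]=D0: 2-byte lead. pending=1, acc=0x10
Byte[2]=AE: continuation. acc=(acc<<6)|0x2E=0x42E, pending=0
Byte[3]=DF: 2-byte lead. pending=1, acc=0x1F
Byte[4]=8A: continuation. acc=(acc<<6)|0x0A=0x7CA, pending=0
Byte[5]=EA: 3-byte lead. pending=2, acc=0xA
Byte[6]=A8: continuation. acc=(acc<<6)|0x28=0x2A8, pending=1
Byte[7]=8E: continuation. acc=(acc<<6)|0x0E=0xAA0E, pending=0
Byte[8]=F0: 4-byte lead. pending=3, acc=0x0
Byte[9]=A3: continuation. acc=(acc<<6)|0x23=0x23, pending=2

Answer: 2 0x23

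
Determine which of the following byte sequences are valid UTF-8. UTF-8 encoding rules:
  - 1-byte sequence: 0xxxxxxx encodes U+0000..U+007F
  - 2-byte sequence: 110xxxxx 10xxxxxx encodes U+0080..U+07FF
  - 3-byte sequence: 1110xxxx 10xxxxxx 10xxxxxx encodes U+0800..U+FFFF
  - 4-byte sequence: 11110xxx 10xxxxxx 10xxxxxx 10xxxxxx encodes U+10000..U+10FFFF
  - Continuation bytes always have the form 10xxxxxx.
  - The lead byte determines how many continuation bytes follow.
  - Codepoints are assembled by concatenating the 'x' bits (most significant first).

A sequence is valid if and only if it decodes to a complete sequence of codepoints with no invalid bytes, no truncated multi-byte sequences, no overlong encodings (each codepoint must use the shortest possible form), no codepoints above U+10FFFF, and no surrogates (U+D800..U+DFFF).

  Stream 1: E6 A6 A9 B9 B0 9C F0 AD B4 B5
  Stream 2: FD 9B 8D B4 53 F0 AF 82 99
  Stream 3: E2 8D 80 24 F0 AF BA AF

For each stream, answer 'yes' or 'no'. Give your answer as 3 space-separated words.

Stream 1: error at byte offset 3. INVALID
Stream 2: error at byte offset 0. INVALID
Stream 3: decodes cleanly. VALID

Answer: no no yes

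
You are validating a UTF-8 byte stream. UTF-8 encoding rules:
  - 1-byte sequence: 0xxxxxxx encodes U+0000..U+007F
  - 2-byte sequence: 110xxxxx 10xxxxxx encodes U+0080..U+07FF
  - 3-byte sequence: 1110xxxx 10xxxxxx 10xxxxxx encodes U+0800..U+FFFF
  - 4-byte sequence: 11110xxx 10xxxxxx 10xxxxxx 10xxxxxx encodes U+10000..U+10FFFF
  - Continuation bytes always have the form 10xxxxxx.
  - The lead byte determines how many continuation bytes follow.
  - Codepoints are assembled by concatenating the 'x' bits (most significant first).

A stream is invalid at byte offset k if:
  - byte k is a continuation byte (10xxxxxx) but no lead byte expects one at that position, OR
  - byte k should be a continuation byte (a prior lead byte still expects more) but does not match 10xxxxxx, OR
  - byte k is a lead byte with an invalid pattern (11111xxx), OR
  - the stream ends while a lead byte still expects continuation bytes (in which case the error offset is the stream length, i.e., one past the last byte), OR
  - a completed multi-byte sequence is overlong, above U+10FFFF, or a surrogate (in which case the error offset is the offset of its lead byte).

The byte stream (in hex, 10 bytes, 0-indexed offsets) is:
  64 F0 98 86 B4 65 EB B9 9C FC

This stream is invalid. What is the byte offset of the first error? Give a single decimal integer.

Byte[0]=64: 1-byte ASCII. cp=U+0064
Byte[1]=F0: 4-byte lead, need 3 cont bytes. acc=0x0
Byte[2]=98: continuation. acc=(acc<<6)|0x18=0x18
Byte[3]=86: continuation. acc=(acc<<6)|0x06=0x606
Byte[4]=B4: continuation. acc=(acc<<6)|0x34=0x181B4
Completed: cp=U+181B4 (starts at byte 1)
Byte[5]=65: 1-byte ASCII. cp=U+0065
Byte[6]=EB: 3-byte lead, need 2 cont bytes. acc=0xB
Byte[7]=B9: continuation. acc=(acc<<6)|0x39=0x2F9
Byte[8]=9C: continuation. acc=(acc<<6)|0x1C=0xBE5C
Completed: cp=U+BE5C (starts at byte 6)
Byte[9]=FC: INVALID lead byte (not 0xxx/110x/1110/11110)

Answer: 9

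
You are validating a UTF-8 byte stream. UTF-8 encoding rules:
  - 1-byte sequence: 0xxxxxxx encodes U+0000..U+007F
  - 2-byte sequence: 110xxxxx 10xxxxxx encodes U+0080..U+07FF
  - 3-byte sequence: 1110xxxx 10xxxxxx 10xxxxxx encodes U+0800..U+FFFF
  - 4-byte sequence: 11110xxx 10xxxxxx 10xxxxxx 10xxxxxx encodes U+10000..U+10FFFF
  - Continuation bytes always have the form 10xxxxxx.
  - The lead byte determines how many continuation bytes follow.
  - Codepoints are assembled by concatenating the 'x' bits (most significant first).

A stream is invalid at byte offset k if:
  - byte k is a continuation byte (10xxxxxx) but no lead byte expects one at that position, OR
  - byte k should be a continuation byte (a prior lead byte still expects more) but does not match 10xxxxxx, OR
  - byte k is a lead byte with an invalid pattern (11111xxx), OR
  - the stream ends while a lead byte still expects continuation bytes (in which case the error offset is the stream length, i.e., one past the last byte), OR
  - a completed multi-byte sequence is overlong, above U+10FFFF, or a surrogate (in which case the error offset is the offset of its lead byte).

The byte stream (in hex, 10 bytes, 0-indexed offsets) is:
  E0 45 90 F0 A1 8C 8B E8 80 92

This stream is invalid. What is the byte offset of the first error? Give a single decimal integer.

Answer: 1

Derivation:
Byte[0]=E0: 3-byte lead, need 2 cont bytes. acc=0x0
Byte[1]=45: expected 10xxxxxx continuation. INVALID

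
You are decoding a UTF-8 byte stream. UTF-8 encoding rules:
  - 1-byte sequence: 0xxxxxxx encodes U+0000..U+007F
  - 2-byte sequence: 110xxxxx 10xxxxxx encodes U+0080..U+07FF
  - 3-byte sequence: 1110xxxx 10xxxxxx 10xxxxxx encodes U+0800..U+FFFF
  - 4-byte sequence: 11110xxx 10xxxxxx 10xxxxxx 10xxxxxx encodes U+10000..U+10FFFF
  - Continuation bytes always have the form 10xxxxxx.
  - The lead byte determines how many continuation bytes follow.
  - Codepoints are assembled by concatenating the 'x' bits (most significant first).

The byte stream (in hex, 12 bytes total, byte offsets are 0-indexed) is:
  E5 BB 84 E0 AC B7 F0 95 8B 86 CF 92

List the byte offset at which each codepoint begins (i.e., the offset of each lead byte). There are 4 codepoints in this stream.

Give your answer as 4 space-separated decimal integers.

Byte[0]=E5: 3-byte lead, need 2 cont bytes. acc=0x5
Byte[1]=BB: continuation. acc=(acc<<6)|0x3B=0x17B
Byte[2]=84: continuation. acc=(acc<<6)|0x04=0x5EC4
Completed: cp=U+5EC4 (starts at byte 0)
Byte[3]=E0: 3-byte lead, need 2 cont bytes. acc=0x0
Byte[4]=AC: continuation. acc=(acc<<6)|0x2C=0x2C
Byte[5]=B7: continuation. acc=(acc<<6)|0x37=0xB37
Completed: cp=U+0B37 (starts at byte 3)
Byte[6]=F0: 4-byte lead, need 3 cont bytes. acc=0x0
Byte[7]=95: continuation. acc=(acc<<6)|0x15=0x15
Byte[8]=8B: continuation. acc=(acc<<6)|0x0B=0x54B
Byte[9]=86: continuation. acc=(acc<<6)|0x06=0x152C6
Completed: cp=U+152C6 (starts at byte 6)
Byte[10]=CF: 2-byte lead, need 1 cont bytes. acc=0xF
Byte[11]=92: continuation. acc=(acc<<6)|0x12=0x3D2
Completed: cp=U+03D2 (starts at byte 10)

Answer: 0 3 6 10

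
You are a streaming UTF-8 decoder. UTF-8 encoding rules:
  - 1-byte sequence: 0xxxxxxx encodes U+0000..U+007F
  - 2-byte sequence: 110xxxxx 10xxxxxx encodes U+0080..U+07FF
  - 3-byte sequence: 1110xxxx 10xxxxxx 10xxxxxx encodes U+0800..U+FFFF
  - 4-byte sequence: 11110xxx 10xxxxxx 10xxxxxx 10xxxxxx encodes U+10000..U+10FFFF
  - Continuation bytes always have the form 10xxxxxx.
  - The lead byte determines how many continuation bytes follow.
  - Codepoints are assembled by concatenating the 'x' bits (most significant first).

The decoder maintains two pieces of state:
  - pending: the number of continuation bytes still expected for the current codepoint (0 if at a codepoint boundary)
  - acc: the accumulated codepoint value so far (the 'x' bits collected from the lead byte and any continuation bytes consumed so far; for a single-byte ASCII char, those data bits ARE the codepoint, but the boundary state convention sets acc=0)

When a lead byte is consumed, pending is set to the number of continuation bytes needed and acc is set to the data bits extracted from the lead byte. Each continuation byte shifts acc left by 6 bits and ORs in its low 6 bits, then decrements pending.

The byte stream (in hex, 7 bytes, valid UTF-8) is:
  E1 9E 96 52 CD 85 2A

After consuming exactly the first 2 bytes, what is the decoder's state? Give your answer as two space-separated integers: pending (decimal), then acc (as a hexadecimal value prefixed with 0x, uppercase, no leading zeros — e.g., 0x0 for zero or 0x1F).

Answer: 1 0x5E

Derivation:
Byte[0]=E1: 3-byte lead. pending=2, acc=0x1
Byte[1]=9E: continuation. acc=(acc<<6)|0x1E=0x5E, pending=1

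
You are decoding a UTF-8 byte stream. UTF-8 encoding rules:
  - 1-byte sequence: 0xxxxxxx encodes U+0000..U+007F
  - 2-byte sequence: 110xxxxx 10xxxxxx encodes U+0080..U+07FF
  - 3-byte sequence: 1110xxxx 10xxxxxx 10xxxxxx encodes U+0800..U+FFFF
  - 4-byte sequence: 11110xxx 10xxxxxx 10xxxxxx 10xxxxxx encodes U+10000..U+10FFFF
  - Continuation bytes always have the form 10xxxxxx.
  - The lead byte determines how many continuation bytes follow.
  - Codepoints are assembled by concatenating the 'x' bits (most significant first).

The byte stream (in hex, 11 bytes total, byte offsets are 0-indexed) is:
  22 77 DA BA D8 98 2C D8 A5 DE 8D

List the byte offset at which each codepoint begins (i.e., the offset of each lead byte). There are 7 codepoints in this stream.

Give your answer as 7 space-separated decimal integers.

Answer: 0 1 2 4 6 7 9

Derivation:
Byte[0]=22: 1-byte ASCII. cp=U+0022
Byte[1]=77: 1-byte ASCII. cp=U+0077
Byte[2]=DA: 2-byte lead, need 1 cont bytes. acc=0x1A
Byte[3]=BA: continuation. acc=(acc<<6)|0x3A=0x6BA
Completed: cp=U+06BA (starts at byte 2)
Byte[4]=D8: 2-byte lead, need 1 cont bytes. acc=0x18
Byte[5]=98: continuation. acc=(acc<<6)|0x18=0x618
Completed: cp=U+0618 (starts at byte 4)
Byte[6]=2C: 1-byte ASCII. cp=U+002C
Byte[7]=D8: 2-byte lead, need 1 cont bytes. acc=0x18
Byte[8]=A5: continuation. acc=(acc<<6)|0x25=0x625
Completed: cp=U+0625 (starts at byte 7)
Byte[9]=DE: 2-byte lead, need 1 cont bytes. acc=0x1E
Byte[10]=8D: continuation. acc=(acc<<6)|0x0D=0x78D
Completed: cp=U+078D (starts at byte 9)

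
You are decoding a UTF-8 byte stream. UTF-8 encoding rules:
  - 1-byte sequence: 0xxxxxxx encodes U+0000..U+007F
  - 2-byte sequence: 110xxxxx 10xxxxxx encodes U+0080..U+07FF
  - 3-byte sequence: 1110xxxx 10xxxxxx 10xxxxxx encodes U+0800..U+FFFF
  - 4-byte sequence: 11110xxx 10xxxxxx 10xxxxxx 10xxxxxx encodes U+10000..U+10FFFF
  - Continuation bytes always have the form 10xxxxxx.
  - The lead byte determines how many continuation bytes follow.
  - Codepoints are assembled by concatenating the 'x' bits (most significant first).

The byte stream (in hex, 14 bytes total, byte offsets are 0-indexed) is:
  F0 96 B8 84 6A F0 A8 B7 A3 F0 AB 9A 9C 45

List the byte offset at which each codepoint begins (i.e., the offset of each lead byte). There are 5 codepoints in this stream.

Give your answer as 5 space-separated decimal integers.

Byte[0]=F0: 4-byte lead, need 3 cont bytes. acc=0x0
Byte[1]=96: continuation. acc=(acc<<6)|0x16=0x16
Byte[2]=B8: continuation. acc=(acc<<6)|0x38=0x5B8
Byte[3]=84: continuation. acc=(acc<<6)|0x04=0x16E04
Completed: cp=U+16E04 (starts at byte 0)
Byte[4]=6A: 1-byte ASCII. cp=U+006A
Byte[5]=F0: 4-byte lead, need 3 cont bytes. acc=0x0
Byte[6]=A8: continuation. acc=(acc<<6)|0x28=0x28
Byte[7]=B7: continuation. acc=(acc<<6)|0x37=0xA37
Byte[8]=A3: continuation. acc=(acc<<6)|0x23=0x28DE3
Completed: cp=U+28DE3 (starts at byte 5)
Byte[9]=F0: 4-byte lead, need 3 cont bytes. acc=0x0
Byte[10]=AB: continuation. acc=(acc<<6)|0x2B=0x2B
Byte[11]=9A: continuation. acc=(acc<<6)|0x1A=0xADA
Byte[12]=9C: continuation. acc=(acc<<6)|0x1C=0x2B69C
Completed: cp=U+2B69C (starts at byte 9)
Byte[13]=45: 1-byte ASCII. cp=U+0045

Answer: 0 4 5 9 13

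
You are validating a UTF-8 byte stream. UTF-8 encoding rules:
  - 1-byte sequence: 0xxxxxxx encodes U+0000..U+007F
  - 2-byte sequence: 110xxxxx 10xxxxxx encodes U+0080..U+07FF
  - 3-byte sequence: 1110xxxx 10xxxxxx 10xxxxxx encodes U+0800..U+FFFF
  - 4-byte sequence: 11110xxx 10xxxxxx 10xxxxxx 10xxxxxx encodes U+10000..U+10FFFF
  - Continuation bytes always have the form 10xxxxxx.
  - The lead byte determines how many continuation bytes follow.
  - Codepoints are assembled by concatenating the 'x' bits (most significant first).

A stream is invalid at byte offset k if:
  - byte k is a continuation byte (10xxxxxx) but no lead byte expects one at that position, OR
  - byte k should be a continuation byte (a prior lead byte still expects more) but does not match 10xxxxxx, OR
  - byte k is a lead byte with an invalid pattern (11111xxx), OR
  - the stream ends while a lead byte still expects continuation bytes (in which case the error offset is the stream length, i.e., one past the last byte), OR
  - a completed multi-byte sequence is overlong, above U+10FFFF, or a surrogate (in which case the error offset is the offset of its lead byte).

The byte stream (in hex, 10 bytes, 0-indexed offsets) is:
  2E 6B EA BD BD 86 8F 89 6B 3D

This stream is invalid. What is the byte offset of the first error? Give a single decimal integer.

Answer: 5

Derivation:
Byte[0]=2E: 1-byte ASCII. cp=U+002E
Byte[1]=6B: 1-byte ASCII. cp=U+006B
Byte[2]=EA: 3-byte lead, need 2 cont bytes. acc=0xA
Byte[3]=BD: continuation. acc=(acc<<6)|0x3D=0x2BD
Byte[4]=BD: continuation. acc=(acc<<6)|0x3D=0xAF7D
Completed: cp=U+AF7D (starts at byte 2)
Byte[5]=86: INVALID lead byte (not 0xxx/110x/1110/11110)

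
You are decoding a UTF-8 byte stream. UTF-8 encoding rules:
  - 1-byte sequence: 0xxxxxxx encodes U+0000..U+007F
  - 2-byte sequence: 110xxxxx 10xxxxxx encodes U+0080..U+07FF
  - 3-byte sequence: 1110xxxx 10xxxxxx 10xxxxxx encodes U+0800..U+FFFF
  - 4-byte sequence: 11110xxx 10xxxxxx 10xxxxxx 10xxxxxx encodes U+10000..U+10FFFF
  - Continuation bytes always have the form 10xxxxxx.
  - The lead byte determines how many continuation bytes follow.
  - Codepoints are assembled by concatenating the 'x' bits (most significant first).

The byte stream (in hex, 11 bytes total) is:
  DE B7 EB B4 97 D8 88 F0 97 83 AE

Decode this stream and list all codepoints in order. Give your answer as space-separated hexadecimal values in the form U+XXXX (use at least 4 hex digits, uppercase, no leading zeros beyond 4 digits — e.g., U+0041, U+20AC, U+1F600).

Byte[0]=DE: 2-byte lead, need 1 cont bytes. acc=0x1E
Byte[1]=B7: continuation. acc=(acc<<6)|0x37=0x7B7
Completed: cp=U+07B7 (starts at byte 0)
Byte[2]=EB: 3-byte lead, need 2 cont bytes. acc=0xB
Byte[3]=B4: continuation. acc=(acc<<6)|0x34=0x2F4
Byte[4]=97: continuation. acc=(acc<<6)|0x17=0xBD17
Completed: cp=U+BD17 (starts at byte 2)
Byte[5]=D8: 2-byte lead, need 1 cont bytes. acc=0x18
Byte[6]=88: continuation. acc=(acc<<6)|0x08=0x608
Completed: cp=U+0608 (starts at byte 5)
Byte[7]=F0: 4-byte lead, need 3 cont bytes. acc=0x0
Byte[8]=97: continuation. acc=(acc<<6)|0x17=0x17
Byte[9]=83: continuation. acc=(acc<<6)|0x03=0x5C3
Byte[10]=AE: continuation. acc=(acc<<6)|0x2E=0x170EE
Completed: cp=U+170EE (starts at byte 7)

Answer: U+07B7 U+BD17 U+0608 U+170EE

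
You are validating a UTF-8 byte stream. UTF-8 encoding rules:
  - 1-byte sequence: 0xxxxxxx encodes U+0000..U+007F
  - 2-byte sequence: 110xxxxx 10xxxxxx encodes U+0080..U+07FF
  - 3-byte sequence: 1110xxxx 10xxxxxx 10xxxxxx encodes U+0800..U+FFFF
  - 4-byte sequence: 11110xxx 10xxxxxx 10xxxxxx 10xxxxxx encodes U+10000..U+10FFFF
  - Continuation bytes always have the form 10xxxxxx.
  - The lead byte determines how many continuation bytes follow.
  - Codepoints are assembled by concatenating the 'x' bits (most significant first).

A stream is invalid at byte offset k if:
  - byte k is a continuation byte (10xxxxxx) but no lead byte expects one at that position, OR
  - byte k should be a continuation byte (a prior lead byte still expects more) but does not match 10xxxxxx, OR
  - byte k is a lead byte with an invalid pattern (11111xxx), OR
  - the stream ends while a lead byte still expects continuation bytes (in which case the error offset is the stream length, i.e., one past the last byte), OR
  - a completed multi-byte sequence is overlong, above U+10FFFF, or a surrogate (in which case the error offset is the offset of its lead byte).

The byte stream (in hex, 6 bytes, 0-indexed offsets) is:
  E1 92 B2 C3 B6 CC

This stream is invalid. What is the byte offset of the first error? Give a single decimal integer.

Byte[0]=E1: 3-byte lead, need 2 cont bytes. acc=0x1
Byte[1]=92: continuation. acc=(acc<<6)|0x12=0x52
Byte[2]=B2: continuation. acc=(acc<<6)|0x32=0x14B2
Completed: cp=U+14B2 (starts at byte 0)
Byte[3]=C3: 2-byte lead, need 1 cont bytes. acc=0x3
Byte[4]=B6: continuation. acc=(acc<<6)|0x36=0xF6
Completed: cp=U+00F6 (starts at byte 3)
Byte[5]=CC: 2-byte lead, need 1 cont bytes. acc=0xC
Byte[6]: stream ended, expected continuation. INVALID

Answer: 6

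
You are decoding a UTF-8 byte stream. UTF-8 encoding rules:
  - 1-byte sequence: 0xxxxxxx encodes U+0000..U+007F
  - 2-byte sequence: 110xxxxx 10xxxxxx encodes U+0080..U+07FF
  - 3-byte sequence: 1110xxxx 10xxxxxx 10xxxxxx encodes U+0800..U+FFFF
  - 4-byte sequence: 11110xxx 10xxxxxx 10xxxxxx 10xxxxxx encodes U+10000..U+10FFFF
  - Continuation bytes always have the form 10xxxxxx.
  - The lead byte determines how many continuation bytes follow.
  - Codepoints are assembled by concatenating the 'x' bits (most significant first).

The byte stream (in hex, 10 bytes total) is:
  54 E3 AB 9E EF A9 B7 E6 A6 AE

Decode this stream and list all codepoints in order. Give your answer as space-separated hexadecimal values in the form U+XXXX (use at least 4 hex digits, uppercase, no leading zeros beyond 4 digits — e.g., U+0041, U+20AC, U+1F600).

Answer: U+0054 U+3ADE U+FA77 U+69AE

Derivation:
Byte[0]=54: 1-byte ASCII. cp=U+0054
Byte[1]=E3: 3-byte lead, need 2 cont bytes. acc=0x3
Byte[2]=AB: continuation. acc=(acc<<6)|0x2B=0xEB
Byte[3]=9E: continuation. acc=(acc<<6)|0x1E=0x3ADE
Completed: cp=U+3ADE (starts at byte 1)
Byte[4]=EF: 3-byte lead, need 2 cont bytes. acc=0xF
Byte[5]=A9: continuation. acc=(acc<<6)|0x29=0x3E9
Byte[6]=B7: continuation. acc=(acc<<6)|0x37=0xFA77
Completed: cp=U+FA77 (starts at byte 4)
Byte[7]=E6: 3-byte lead, need 2 cont bytes. acc=0x6
Byte[8]=A6: continuation. acc=(acc<<6)|0x26=0x1A6
Byte[9]=AE: continuation. acc=(acc<<6)|0x2E=0x69AE
Completed: cp=U+69AE (starts at byte 7)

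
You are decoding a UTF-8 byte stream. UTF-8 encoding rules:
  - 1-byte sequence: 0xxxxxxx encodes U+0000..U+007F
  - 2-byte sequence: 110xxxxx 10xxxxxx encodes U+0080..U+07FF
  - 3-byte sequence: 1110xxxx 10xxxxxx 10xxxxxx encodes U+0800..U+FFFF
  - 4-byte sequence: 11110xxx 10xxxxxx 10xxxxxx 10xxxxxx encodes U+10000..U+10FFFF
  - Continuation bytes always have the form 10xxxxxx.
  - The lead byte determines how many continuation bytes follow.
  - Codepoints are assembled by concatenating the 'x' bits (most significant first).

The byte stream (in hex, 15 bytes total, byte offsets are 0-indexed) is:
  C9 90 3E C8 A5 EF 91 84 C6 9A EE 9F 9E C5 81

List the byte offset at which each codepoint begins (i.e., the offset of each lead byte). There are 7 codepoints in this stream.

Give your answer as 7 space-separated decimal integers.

Byte[0]=C9: 2-byte lead, need 1 cont bytes. acc=0x9
Byte[1]=90: continuation. acc=(acc<<6)|0x10=0x250
Completed: cp=U+0250 (starts at byte 0)
Byte[2]=3E: 1-byte ASCII. cp=U+003E
Byte[3]=C8: 2-byte lead, need 1 cont bytes. acc=0x8
Byte[4]=A5: continuation. acc=(acc<<6)|0x25=0x225
Completed: cp=U+0225 (starts at byte 3)
Byte[5]=EF: 3-byte lead, need 2 cont bytes. acc=0xF
Byte[6]=91: continuation. acc=(acc<<6)|0x11=0x3D1
Byte[7]=84: continuation. acc=(acc<<6)|0x04=0xF444
Completed: cp=U+F444 (starts at byte 5)
Byte[8]=C6: 2-byte lead, need 1 cont bytes. acc=0x6
Byte[9]=9A: continuation. acc=(acc<<6)|0x1A=0x19A
Completed: cp=U+019A (starts at byte 8)
Byte[10]=EE: 3-byte lead, need 2 cont bytes. acc=0xE
Byte[11]=9F: continuation. acc=(acc<<6)|0x1F=0x39F
Byte[12]=9E: continuation. acc=(acc<<6)|0x1E=0xE7DE
Completed: cp=U+E7DE (starts at byte 10)
Byte[13]=C5: 2-byte lead, need 1 cont bytes. acc=0x5
Byte[14]=81: continuation. acc=(acc<<6)|0x01=0x141
Completed: cp=U+0141 (starts at byte 13)

Answer: 0 2 3 5 8 10 13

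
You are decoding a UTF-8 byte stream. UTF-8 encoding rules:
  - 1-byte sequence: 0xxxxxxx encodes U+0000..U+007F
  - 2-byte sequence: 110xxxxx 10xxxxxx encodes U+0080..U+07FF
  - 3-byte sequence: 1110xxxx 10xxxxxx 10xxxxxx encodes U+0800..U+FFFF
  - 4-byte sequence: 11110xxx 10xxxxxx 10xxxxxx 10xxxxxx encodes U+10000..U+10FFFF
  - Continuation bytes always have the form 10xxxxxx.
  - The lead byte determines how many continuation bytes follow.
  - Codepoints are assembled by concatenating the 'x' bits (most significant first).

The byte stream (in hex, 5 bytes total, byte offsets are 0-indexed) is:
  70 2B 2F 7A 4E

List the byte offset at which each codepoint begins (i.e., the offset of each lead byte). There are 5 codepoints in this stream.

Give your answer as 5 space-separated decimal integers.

Answer: 0 1 2 3 4

Derivation:
Byte[0]=70: 1-byte ASCII. cp=U+0070
Byte[1]=2B: 1-byte ASCII. cp=U+002B
Byte[2]=2F: 1-byte ASCII. cp=U+002F
Byte[3]=7A: 1-byte ASCII. cp=U+007A
Byte[4]=4E: 1-byte ASCII. cp=U+004E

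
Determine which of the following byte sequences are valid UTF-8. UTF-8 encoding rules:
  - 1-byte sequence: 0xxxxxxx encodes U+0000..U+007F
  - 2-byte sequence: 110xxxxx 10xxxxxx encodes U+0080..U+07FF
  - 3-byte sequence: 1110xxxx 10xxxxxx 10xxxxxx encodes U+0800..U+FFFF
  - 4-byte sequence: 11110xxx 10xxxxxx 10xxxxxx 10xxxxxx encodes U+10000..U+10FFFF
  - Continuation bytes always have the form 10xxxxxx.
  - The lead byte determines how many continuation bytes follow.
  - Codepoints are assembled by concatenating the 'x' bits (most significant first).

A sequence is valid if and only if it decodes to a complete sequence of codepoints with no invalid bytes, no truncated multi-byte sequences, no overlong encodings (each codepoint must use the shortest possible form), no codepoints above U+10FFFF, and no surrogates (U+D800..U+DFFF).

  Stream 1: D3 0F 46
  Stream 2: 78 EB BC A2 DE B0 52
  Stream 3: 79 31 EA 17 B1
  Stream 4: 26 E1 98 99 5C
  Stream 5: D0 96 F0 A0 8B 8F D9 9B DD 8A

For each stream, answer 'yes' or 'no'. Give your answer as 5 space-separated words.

Answer: no yes no yes yes

Derivation:
Stream 1: error at byte offset 1. INVALID
Stream 2: decodes cleanly. VALID
Stream 3: error at byte offset 3. INVALID
Stream 4: decodes cleanly. VALID
Stream 5: decodes cleanly. VALID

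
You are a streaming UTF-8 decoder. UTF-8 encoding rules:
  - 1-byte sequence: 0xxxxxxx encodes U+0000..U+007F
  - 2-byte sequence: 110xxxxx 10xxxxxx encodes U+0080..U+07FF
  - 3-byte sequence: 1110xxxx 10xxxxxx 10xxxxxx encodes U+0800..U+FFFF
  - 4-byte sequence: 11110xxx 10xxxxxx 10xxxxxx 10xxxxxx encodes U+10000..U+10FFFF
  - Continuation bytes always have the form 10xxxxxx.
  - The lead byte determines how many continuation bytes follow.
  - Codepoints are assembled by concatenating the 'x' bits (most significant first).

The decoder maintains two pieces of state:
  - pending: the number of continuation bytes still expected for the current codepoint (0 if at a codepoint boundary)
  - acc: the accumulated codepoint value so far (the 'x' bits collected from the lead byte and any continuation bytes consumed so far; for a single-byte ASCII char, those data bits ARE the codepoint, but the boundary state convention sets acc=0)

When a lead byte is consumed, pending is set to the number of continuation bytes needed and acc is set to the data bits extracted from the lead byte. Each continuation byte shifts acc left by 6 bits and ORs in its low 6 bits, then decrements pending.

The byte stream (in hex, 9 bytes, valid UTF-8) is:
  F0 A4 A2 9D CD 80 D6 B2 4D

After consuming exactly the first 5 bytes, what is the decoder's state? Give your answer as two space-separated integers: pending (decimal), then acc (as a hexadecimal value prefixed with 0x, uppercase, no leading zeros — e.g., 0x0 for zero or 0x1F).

Answer: 1 0xD

Derivation:
Byte[0]=F0: 4-byte lead. pending=3, acc=0x0
Byte[1]=A4: continuation. acc=(acc<<6)|0x24=0x24, pending=2
Byte[2]=A2: continuation. acc=(acc<<6)|0x22=0x922, pending=1
Byte[3]=9D: continuation. acc=(acc<<6)|0x1D=0x2489D, pending=0
Byte[4]=CD: 2-byte lead. pending=1, acc=0xD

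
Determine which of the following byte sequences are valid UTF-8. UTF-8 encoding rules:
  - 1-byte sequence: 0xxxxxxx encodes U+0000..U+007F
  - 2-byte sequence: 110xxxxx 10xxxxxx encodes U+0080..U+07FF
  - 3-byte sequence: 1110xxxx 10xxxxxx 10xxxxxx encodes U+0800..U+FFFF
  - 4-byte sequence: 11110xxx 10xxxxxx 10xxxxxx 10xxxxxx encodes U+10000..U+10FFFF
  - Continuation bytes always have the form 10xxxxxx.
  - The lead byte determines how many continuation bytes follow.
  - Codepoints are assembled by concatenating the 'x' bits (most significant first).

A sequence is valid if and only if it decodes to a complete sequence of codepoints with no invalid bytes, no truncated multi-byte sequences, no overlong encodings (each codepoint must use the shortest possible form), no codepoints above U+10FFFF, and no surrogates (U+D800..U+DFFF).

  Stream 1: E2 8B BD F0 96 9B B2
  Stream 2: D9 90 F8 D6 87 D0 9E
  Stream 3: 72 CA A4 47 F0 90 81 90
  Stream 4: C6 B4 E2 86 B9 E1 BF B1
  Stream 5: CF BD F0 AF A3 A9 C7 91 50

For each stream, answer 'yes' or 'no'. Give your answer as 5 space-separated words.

Answer: yes no yes yes yes

Derivation:
Stream 1: decodes cleanly. VALID
Stream 2: error at byte offset 2. INVALID
Stream 3: decodes cleanly. VALID
Stream 4: decodes cleanly. VALID
Stream 5: decodes cleanly. VALID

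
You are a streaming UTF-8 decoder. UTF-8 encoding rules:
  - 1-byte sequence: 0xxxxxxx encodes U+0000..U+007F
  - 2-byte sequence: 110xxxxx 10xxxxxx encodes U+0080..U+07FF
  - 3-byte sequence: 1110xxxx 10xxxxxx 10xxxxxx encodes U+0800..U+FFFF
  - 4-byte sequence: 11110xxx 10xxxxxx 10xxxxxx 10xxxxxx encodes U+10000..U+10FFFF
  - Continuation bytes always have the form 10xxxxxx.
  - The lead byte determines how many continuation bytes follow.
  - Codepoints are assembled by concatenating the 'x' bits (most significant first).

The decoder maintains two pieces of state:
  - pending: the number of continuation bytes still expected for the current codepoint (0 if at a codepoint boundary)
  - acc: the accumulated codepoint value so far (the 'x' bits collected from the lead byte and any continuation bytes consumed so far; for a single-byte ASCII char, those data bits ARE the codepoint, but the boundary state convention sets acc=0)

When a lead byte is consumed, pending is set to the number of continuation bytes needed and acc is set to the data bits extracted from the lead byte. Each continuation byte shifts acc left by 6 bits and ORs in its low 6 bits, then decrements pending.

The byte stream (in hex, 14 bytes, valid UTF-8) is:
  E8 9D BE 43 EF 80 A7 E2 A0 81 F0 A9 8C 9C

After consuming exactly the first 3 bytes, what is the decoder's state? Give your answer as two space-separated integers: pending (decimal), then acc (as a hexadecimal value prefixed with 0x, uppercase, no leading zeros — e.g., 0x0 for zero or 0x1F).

Answer: 0 0x877E

Derivation:
Byte[0]=E8: 3-byte lead. pending=2, acc=0x8
Byte[1]=9D: continuation. acc=(acc<<6)|0x1D=0x21D, pending=1
Byte[2]=BE: continuation. acc=(acc<<6)|0x3E=0x877E, pending=0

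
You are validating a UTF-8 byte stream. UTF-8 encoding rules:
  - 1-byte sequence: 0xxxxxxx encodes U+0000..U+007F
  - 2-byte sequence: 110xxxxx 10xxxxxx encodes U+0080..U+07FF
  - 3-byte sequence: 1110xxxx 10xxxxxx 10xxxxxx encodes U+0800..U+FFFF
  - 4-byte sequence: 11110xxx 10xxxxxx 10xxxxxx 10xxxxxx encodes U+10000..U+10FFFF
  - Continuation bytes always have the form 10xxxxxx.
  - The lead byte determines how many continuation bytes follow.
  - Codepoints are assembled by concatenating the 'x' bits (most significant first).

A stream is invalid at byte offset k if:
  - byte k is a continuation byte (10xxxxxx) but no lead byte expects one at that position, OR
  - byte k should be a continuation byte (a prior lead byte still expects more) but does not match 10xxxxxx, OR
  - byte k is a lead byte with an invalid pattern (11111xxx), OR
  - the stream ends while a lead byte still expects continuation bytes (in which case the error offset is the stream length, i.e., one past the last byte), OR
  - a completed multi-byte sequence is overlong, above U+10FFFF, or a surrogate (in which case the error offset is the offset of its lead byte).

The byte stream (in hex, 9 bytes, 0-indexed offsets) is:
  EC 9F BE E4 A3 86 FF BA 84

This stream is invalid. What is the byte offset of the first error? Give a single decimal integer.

Answer: 6

Derivation:
Byte[0]=EC: 3-byte lead, need 2 cont bytes. acc=0xC
Byte[1]=9F: continuation. acc=(acc<<6)|0x1F=0x31F
Byte[2]=BE: continuation. acc=(acc<<6)|0x3E=0xC7FE
Completed: cp=U+C7FE (starts at byte 0)
Byte[3]=E4: 3-byte lead, need 2 cont bytes. acc=0x4
Byte[4]=A3: continuation. acc=(acc<<6)|0x23=0x123
Byte[5]=86: continuation. acc=(acc<<6)|0x06=0x48C6
Completed: cp=U+48C6 (starts at byte 3)
Byte[6]=FF: INVALID lead byte (not 0xxx/110x/1110/11110)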